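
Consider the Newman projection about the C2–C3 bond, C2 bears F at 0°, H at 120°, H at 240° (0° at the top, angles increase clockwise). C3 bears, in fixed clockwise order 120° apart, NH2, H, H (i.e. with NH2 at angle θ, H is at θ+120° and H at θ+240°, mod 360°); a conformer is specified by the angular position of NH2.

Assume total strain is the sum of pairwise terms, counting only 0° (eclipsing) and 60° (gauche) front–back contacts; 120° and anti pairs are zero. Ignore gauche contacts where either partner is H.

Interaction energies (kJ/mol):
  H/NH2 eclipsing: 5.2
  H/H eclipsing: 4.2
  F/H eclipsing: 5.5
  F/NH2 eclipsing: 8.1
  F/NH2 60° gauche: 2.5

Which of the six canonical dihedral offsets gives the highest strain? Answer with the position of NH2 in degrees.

NH2 at 0° (eclipsed): F(0°)/NH2(0°) eclipsed 8.1; H(120°)/H(120°) eclipsed 4.2; H(240°)/H(240°) eclipsed 4.2 → 16.5 kJ/mol.
NH2 at 60° (staggered): F(0°)/NH2(60°) gauche 2.5 → 2.5 kJ/mol.
NH2 at 120° (eclipsed): F(0°)/H(0°) eclipsed 5.5; H(120°)/NH2(120°) eclipsed 5.2; H(240°)/H(240°) eclipsed 4.2 → 14.9 kJ/mol.
NH2 at 180° (staggered): no non-H gauche contacts → 0.0 kJ/mol.
NH2 at 240° (eclipsed): F(0°)/H(0°) eclipsed 5.5; H(120°)/H(120°) eclipsed 4.2; H(240°)/NH2(240°) eclipsed 5.2 → 14.9 kJ/mol.
NH2 at 300° (staggered): F(0°)/NH2(300°) gauche 2.5 → 2.5 kJ/mol.
The maximum (16.5 kJ/mol) occurs with NH2 at 0°.

0°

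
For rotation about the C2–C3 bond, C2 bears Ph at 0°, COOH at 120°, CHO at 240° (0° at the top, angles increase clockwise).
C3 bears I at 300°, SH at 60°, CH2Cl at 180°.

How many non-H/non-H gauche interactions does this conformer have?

Non-H gauche pairs: Ph(0°)/I(300°); Ph(0°)/SH(60°); COOH(120°)/SH(60°); COOH(120°)/CH2Cl(180°); CHO(240°)/I(300°); CHO(240°)/CH2Cl(180°) — 6 interactions.

6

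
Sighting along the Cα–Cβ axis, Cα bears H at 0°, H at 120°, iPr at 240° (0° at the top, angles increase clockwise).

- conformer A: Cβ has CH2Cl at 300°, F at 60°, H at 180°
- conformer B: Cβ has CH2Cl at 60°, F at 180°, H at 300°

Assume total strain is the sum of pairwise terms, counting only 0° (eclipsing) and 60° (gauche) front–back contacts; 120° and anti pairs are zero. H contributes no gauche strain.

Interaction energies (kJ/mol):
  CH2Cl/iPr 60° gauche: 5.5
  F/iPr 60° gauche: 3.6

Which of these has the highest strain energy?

A is staggered. iPr at 240° is gauche with CH2Cl at 300° (5.5). Total 5.5 kJ/mol.
B is staggered. iPr at 240° is gauche with F at 180° (3.6). Total 3.6 kJ/mol.
A has the highest total (5.5 kJ/mol).

A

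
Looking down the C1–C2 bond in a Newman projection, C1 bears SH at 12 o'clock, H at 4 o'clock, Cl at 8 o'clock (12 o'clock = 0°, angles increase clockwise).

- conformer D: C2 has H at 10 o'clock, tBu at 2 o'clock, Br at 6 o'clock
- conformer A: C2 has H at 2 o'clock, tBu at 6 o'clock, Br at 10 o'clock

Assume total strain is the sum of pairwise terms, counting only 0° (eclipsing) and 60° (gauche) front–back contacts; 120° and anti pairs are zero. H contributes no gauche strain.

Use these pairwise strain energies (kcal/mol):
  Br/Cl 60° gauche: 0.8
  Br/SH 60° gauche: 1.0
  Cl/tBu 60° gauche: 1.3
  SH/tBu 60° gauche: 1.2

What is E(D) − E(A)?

-1.1 kcal/mol

D (staggered): SH–tBu gauche, Cl–Br gauche; 1.2 + 0.8 = 2.0 kcal/mol.
A (staggered): SH–Br gauche, Cl–tBu gauche, Cl–Br gauche; 1.0 + 1.3 + 0.8 = 3.1 kcal/mol.
E(D) − E(A) = 2.0 − 3.1 = -1.1 kcal/mol.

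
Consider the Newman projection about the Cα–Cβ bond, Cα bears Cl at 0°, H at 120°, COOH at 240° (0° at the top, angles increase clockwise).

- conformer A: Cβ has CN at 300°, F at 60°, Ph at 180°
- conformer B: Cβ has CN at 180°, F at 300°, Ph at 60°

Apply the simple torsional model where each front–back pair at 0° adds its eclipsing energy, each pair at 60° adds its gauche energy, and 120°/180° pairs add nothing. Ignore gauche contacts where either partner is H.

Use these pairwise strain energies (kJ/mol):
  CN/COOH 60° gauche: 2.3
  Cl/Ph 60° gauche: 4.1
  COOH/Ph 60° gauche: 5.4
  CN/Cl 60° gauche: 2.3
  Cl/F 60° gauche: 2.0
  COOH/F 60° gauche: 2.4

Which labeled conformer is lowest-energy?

A (staggered): Cl–CN gauche, Cl–F gauche, COOH–CN gauche, COOH–Ph gauche; 2.3 + 2.0 + 2.3 + 5.4 = 12.0 kJ/mol.
B (staggered): Cl–F gauche, Cl–Ph gauche, COOH–CN gauche, COOH–F gauche; 2.0 + 4.1 + 2.3 + 2.4 = 10.8 kJ/mol.
B has the lowest total (10.8 kJ/mol).

B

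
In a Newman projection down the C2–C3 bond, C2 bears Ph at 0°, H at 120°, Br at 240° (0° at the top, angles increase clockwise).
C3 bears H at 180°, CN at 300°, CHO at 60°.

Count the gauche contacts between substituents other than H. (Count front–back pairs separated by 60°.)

3

Non-H gauche pairs: Ph(0°)/CN(300°); Ph(0°)/CHO(60°); Br(240°)/CN(300°) — 3 interactions.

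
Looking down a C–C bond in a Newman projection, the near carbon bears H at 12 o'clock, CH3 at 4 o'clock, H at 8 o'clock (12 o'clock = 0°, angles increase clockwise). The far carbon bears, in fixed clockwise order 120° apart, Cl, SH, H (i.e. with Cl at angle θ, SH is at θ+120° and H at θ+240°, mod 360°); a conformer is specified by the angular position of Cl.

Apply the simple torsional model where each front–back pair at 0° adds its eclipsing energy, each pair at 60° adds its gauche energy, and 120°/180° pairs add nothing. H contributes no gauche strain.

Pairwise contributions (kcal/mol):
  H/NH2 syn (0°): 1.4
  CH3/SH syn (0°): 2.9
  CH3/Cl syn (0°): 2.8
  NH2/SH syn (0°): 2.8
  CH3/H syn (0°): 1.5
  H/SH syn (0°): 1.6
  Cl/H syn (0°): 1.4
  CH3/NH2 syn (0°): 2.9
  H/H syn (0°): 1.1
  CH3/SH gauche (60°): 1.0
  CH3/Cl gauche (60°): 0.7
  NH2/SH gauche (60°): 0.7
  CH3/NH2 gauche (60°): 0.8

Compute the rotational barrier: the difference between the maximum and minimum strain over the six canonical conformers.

4.8 kcal/mol

Cl at 0° is eclipsed. H at 0° is eclipsed with Cl at 0° (1.4); CH3 at 120° is eclipsed with SH at 120° (2.9); H at 240° is eclipsed with H at 240° (1.1). Total 5.4 kcal/mol.
Cl at 60° is staggered. CH3 at 120° is gauche with Cl at 60° (0.7); CH3 at 120° is gauche with SH at 180° (1.0). Total 1.7 kcal/mol.
Cl at 120° is eclipsed. H at 0° is eclipsed with H at 0° (1.1); CH3 at 120° is eclipsed with Cl at 120° (2.8); H at 240° is eclipsed with SH at 240° (1.6). Total 5.5 kcal/mol.
Cl at 180° is staggered. CH3 at 120° is gauche with Cl at 180° (0.7). Total 0.7 kcal/mol.
Cl at 240° is eclipsed. H at 0° is eclipsed with SH at 0° (1.6); CH3 at 120° is eclipsed with H at 120° (1.5); H at 240° is eclipsed with Cl at 240° (1.4). Total 4.5 kcal/mol.
Cl at 300° is staggered. CH3 at 120° is gauche with SH at 60° (1.0). Total 1.0 kcal/mol.
Max at 120° (5.5 kcal/mol), min at 180° (0.7 kcal/mol); barrier = 4.8 kcal/mol.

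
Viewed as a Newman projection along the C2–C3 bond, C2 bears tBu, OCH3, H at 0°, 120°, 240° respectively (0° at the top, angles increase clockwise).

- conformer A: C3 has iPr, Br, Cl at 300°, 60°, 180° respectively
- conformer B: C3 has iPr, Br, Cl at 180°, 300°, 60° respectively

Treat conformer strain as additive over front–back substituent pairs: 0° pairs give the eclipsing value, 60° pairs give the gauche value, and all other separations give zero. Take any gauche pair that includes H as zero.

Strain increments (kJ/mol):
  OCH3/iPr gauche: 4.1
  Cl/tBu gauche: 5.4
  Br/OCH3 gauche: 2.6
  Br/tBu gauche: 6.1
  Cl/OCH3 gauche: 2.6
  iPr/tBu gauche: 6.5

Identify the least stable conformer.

A is staggered. tBu at 0° is gauche with iPr at 300° (6.5); tBu at 0° is gauche with Br at 60° (6.1); OCH3 at 120° is gauche with Br at 60° (2.6); OCH3 at 120° is gauche with Cl at 180° (2.6). Total 17.8 kJ/mol.
B is staggered. tBu at 0° is gauche with Br at 300° (6.1); tBu at 0° is gauche with Cl at 60° (5.4); OCH3 at 120° is gauche with iPr at 180° (4.1); OCH3 at 120° is gauche with Cl at 60° (2.6). Total 18.2 kJ/mol.
B has the highest total (18.2 kJ/mol).

B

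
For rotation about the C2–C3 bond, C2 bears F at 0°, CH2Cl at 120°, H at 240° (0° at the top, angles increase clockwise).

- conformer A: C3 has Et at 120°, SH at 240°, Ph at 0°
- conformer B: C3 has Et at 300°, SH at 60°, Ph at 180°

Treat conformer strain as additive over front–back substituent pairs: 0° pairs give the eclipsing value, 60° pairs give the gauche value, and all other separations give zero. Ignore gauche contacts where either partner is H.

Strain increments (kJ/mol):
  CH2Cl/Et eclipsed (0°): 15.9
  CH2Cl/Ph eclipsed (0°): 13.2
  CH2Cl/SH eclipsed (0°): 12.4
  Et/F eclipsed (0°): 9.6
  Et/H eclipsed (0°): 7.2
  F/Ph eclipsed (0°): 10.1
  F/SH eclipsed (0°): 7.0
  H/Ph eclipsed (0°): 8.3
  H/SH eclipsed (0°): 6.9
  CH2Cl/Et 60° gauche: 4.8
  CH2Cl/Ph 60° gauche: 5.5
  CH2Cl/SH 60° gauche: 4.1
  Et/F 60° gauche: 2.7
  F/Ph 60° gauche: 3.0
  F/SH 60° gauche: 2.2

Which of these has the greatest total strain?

A is eclipsed. F at 0° is eclipsed with Ph at 0° (10.1); CH2Cl at 120° is eclipsed with Et at 120° (15.9); H at 240° is eclipsed with SH at 240° (6.9). Total 32.9 kJ/mol.
B is staggered. F at 0° is gauche with Et at 300° (2.7); F at 0° is gauche with SH at 60° (2.2); CH2Cl at 120° is gauche with SH at 60° (4.1); CH2Cl at 120° is gauche with Ph at 180° (5.5). Total 14.5 kJ/mol.
A has the highest total (32.9 kJ/mol).

A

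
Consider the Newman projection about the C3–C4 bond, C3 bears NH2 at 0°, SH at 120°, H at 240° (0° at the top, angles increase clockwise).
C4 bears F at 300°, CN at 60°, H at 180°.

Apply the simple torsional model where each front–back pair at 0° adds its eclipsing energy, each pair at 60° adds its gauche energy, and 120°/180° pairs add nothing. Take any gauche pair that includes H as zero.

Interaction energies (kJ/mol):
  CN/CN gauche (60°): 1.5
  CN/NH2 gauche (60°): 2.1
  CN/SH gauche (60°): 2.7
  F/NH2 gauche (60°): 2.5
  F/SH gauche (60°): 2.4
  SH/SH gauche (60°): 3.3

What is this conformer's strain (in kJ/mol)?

This conformer is staggered. NH2 at 0° is gauche with F at 300° (2.5); NH2 at 0° is gauche with CN at 60° (2.1); SH at 120° is gauche with CN at 60° (2.7). Total 7.3 kJ/mol.

7.3 kJ/mol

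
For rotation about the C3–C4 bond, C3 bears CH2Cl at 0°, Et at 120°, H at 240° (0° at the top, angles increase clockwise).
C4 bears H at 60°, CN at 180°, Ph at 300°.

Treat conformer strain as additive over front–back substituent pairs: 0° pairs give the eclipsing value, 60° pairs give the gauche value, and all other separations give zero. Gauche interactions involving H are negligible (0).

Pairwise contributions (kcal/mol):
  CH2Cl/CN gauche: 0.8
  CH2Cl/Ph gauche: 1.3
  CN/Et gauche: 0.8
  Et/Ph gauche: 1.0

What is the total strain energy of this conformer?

2.1 kcal/mol

This conformer (staggered): CH2Cl–Ph gauche, Et–CN gauche; 1.3 + 0.8 = 2.1 kcal/mol.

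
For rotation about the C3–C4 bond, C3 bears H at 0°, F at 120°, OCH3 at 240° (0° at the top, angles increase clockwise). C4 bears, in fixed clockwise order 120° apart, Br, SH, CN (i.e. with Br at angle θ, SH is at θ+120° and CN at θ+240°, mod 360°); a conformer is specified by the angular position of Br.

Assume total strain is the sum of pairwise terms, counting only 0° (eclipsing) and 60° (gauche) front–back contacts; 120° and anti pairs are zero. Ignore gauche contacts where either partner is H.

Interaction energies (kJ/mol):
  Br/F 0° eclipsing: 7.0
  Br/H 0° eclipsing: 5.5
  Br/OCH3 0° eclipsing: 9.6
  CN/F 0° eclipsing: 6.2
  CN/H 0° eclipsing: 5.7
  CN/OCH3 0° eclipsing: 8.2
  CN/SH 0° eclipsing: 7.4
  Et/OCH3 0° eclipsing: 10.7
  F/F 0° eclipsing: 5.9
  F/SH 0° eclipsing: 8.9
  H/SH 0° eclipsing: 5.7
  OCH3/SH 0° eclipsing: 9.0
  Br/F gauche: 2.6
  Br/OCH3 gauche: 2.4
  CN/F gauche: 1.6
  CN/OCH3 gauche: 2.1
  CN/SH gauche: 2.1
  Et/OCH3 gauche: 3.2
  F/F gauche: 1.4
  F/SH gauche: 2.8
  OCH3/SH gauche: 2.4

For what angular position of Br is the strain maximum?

0°

Br at 0° (eclipsed): H(0°)/Br(0°) eclipsed 5.5; F(120°)/SH(120°) eclipsed 8.9; OCH3(240°)/CN(240°) eclipsed 8.2 → 22.6 kJ/mol.
Br at 60° (staggered): F(120°)/Br(60°) gauche 2.6; F(120°)/SH(180°) gauche 2.8; OCH3(240°)/SH(180°) gauche 2.4; OCH3(240°)/CN(300°) gauche 2.1 → 9.9 kJ/mol.
Br at 120° (eclipsed): H(0°)/CN(0°) eclipsed 5.7; F(120°)/Br(120°) eclipsed 7.0; OCH3(240°)/SH(240°) eclipsed 9.0 → 21.7 kJ/mol.
Br at 180° (staggered): F(120°)/Br(180°) gauche 2.6; F(120°)/CN(60°) gauche 1.6; OCH3(240°)/Br(180°) gauche 2.4; OCH3(240°)/SH(300°) gauche 2.4 → 9.0 kJ/mol.
Br at 240° (eclipsed): H(0°)/SH(0°) eclipsed 5.7; F(120°)/CN(120°) eclipsed 6.2; OCH3(240°)/Br(240°) eclipsed 9.6 → 21.5 kJ/mol.
Br at 300° (staggered): F(120°)/SH(60°) gauche 2.8; F(120°)/CN(180°) gauche 1.6; OCH3(240°)/Br(300°) gauche 2.4; OCH3(240°)/CN(180°) gauche 2.1 → 8.9 kJ/mol.
The maximum (22.6 kJ/mol) occurs with Br at 0°.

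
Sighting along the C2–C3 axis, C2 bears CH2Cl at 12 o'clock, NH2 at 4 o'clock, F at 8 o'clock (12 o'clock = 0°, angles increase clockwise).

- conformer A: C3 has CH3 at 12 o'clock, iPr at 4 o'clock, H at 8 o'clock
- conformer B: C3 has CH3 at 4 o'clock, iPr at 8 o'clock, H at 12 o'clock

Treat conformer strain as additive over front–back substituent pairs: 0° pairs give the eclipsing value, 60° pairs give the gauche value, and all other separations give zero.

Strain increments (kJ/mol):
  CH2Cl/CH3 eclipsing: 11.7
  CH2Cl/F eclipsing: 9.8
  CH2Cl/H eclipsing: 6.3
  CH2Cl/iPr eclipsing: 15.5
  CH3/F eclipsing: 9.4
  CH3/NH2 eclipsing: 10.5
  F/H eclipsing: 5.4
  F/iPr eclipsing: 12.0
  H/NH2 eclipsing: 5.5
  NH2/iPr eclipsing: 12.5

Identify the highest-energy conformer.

A (eclipsed): CH2Cl(0°)/CH3(0°) eclipsed 11.7; NH2(120°)/iPr(120°) eclipsed 12.5; F(240°)/H(240°) eclipsed 5.4 → 29.6 kJ/mol.
B (eclipsed): CH2Cl(0°)/H(0°) eclipsed 6.3; NH2(120°)/CH3(120°) eclipsed 10.5; F(240°)/iPr(240°) eclipsed 12.0 → 28.8 kJ/mol.
A has the highest total (29.6 kJ/mol).

A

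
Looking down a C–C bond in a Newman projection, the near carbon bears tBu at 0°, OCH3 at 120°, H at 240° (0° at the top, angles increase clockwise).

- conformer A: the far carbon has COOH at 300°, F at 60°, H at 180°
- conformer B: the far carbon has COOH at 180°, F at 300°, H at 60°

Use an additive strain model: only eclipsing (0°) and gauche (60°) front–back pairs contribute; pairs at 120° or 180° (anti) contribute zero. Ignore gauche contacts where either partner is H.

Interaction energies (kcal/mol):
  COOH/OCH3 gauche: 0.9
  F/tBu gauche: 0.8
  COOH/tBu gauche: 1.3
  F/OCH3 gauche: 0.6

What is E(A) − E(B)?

+1.0 kcal/mol

A (staggered): tBu(0°)/COOH(300°) gauche 1.3; tBu(0°)/F(60°) gauche 0.8; OCH3(120°)/F(60°) gauche 0.6 → 2.7 kcal/mol.
B (staggered): tBu(0°)/F(300°) gauche 0.8; OCH3(120°)/COOH(180°) gauche 0.9 → 1.7 kcal/mol.
E(A) − E(B) = 2.7 − 1.7 = +1.0 kcal/mol.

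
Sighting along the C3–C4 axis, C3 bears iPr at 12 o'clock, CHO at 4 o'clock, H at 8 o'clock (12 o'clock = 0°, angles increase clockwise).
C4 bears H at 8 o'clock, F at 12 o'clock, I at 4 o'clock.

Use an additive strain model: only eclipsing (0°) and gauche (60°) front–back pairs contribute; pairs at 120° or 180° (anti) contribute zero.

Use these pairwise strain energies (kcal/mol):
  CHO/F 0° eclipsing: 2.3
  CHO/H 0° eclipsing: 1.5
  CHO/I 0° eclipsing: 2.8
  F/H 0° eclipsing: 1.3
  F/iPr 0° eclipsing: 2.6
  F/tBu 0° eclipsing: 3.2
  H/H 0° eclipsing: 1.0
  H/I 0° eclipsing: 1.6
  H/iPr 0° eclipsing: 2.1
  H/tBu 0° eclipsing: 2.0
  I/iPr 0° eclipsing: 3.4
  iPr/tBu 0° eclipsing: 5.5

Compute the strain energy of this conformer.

This conformer (eclipsed): iPr–F eclipsed, CHO–I eclipsed, H–H eclipsed; 2.6 + 2.8 + 1.0 = 6.4 kcal/mol.

6.4 kcal/mol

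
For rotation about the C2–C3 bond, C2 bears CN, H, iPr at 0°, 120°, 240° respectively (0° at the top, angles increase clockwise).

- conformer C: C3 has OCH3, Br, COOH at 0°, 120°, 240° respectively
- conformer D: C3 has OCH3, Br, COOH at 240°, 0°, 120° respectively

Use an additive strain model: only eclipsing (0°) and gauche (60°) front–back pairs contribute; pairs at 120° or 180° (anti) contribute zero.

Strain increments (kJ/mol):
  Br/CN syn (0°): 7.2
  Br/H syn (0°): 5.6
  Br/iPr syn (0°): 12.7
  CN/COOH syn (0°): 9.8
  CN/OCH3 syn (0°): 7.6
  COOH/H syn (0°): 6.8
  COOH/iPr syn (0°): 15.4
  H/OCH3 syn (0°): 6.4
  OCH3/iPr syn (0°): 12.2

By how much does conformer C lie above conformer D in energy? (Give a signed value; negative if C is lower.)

+2.4 kJ/mol

C (eclipsed): CN–OCH3 eclipsed, H–Br eclipsed, iPr–COOH eclipsed; 7.6 + 5.6 + 15.4 = 28.6 kJ/mol.
D (eclipsed): CN–Br eclipsed, H–COOH eclipsed, iPr–OCH3 eclipsed; 7.2 + 6.8 + 12.2 = 26.2 kJ/mol.
E(C) − E(D) = 28.6 − 26.2 = +2.4 kJ/mol.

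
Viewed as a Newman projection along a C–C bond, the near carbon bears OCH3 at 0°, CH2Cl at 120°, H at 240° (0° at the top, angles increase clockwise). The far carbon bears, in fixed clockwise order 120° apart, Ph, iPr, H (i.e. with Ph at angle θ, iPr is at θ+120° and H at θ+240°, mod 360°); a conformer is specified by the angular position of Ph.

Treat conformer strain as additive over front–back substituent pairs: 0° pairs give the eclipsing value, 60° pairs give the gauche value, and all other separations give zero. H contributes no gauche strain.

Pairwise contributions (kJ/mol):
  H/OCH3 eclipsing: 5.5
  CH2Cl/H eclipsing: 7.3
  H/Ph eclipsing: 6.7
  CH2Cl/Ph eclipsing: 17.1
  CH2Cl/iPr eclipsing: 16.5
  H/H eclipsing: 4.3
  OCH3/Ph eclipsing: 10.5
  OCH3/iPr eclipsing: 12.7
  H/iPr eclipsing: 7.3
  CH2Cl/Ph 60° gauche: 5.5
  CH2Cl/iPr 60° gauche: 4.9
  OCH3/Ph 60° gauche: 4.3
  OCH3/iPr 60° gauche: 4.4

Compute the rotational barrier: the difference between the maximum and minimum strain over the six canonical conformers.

21.4 kJ/mol

Ph at 0° is eclipsed. OCH3 at 0° is eclipsed with Ph at 0° (10.5); CH2Cl at 120° is eclipsed with iPr at 120° (16.5); H at 240° is eclipsed with H at 240° (4.3). Total 31.3 kJ/mol.
Ph at 60° is staggered. OCH3 at 0° is gauche with Ph at 60° (4.3); CH2Cl at 120° is gauche with Ph at 60° (5.5); CH2Cl at 120° is gauche with iPr at 180° (4.9). Total 14.7 kJ/mol.
Ph at 120° is eclipsed. OCH3 at 0° is eclipsed with H at 0° (5.5); CH2Cl at 120° is eclipsed with Ph at 120° (17.1); H at 240° is eclipsed with iPr at 240° (7.3). Total 29.9 kJ/mol.
Ph at 180° is staggered. OCH3 at 0° is gauche with iPr at 300° (4.4); CH2Cl at 120° is gauche with Ph at 180° (5.5). Total 9.9 kJ/mol.
Ph at 240° is eclipsed. OCH3 at 0° is eclipsed with iPr at 0° (12.7); CH2Cl at 120° is eclipsed with H at 120° (7.3); H at 240° is eclipsed with Ph at 240° (6.7). Total 26.7 kJ/mol.
Ph at 300° is staggered. OCH3 at 0° is gauche with Ph at 300° (4.3); OCH3 at 0° is gauche with iPr at 60° (4.4); CH2Cl at 120° is gauche with iPr at 60° (4.9). Total 13.6 kJ/mol.
Max at 0° (31.3 kJ/mol), min at 180° (9.9 kJ/mol); barrier = 21.4 kJ/mol.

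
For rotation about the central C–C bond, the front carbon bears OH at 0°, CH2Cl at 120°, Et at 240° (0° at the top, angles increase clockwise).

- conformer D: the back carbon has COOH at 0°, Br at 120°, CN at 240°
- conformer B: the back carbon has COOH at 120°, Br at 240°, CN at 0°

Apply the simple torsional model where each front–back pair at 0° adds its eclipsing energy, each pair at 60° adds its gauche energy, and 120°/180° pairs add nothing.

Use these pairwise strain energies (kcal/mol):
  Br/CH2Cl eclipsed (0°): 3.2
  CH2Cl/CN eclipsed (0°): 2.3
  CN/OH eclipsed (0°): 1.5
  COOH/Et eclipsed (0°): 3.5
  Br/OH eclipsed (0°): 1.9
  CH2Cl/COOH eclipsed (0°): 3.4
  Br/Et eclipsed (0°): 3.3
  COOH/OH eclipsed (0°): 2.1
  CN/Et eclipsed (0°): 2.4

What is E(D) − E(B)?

-0.5 kcal/mol

D (eclipsed): OH–COOH eclipsed, CH2Cl–Br eclipsed, Et–CN eclipsed; 2.1 + 3.2 + 2.4 = 7.7 kcal/mol.
B (eclipsed): OH–CN eclipsed, CH2Cl–COOH eclipsed, Et–Br eclipsed; 1.5 + 3.4 + 3.3 = 8.2 kcal/mol.
E(D) − E(B) = 7.7 − 8.2 = -0.5 kcal/mol.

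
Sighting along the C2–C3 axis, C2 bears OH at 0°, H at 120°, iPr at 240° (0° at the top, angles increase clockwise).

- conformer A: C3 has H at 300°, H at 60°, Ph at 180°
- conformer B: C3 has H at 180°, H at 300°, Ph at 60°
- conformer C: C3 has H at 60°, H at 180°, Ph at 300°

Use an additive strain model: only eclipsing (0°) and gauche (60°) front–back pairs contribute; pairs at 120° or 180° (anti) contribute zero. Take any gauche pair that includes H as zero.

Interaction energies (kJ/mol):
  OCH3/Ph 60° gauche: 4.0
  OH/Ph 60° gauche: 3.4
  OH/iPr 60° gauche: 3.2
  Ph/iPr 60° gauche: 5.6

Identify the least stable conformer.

A is staggered. iPr at 240° is gauche with Ph at 180° (5.6). Total 5.6 kJ/mol.
B is staggered. OH at 0° is gauche with Ph at 60° (3.4). Total 3.4 kJ/mol.
C is staggered. OH at 0° is gauche with Ph at 300° (3.4); iPr at 240° is gauche with Ph at 300° (5.6). Total 9.0 kJ/mol.
C has the highest total (9.0 kJ/mol).

C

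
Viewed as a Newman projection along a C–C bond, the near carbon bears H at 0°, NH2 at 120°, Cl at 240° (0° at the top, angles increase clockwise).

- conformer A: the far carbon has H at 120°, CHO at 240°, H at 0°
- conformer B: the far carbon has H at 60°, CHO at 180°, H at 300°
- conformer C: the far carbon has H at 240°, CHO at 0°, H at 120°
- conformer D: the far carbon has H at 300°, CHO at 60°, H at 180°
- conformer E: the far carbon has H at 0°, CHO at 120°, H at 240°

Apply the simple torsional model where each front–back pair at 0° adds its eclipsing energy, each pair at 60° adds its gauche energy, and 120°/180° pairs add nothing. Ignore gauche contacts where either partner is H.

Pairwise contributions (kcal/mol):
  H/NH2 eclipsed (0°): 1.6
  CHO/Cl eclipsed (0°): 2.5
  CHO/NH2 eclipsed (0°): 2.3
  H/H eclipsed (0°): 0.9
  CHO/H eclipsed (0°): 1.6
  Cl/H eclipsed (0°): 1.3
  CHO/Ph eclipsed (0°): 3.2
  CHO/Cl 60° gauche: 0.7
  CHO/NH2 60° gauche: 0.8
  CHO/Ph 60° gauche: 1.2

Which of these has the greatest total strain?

A

A (eclipsed): H(0°)/H(0°) eclipsed 0.9; NH2(120°)/H(120°) eclipsed 1.6; Cl(240°)/CHO(240°) eclipsed 2.5 → 5.0 kcal/mol.
B (staggered): NH2(120°)/CHO(180°) gauche 0.8; Cl(240°)/CHO(180°) gauche 0.7 → 1.5 kcal/mol.
C (eclipsed): H(0°)/CHO(0°) eclipsed 1.6; NH2(120°)/H(120°) eclipsed 1.6; Cl(240°)/H(240°) eclipsed 1.3 → 4.5 kcal/mol.
D (staggered): NH2(120°)/CHO(60°) gauche 0.8 → 0.8 kcal/mol.
E (eclipsed): H(0°)/H(0°) eclipsed 0.9; NH2(120°)/CHO(120°) eclipsed 2.3; Cl(240°)/H(240°) eclipsed 1.3 → 4.5 kcal/mol.
A has the highest total (5.0 kcal/mol).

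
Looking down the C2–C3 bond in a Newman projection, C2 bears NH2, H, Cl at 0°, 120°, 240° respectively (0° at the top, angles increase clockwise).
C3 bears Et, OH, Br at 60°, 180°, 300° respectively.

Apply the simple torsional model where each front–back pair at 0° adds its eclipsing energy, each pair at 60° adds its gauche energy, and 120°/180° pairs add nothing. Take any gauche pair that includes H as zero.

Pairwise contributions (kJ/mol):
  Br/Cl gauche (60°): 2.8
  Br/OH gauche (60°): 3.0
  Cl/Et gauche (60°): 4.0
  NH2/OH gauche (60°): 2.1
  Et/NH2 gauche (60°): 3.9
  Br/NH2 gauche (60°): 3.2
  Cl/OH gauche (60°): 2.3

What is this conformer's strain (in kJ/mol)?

This conformer (staggered): NH2–Et gauche, NH2–Br gauche, Cl–OH gauche, Cl–Br gauche; 3.9 + 3.2 + 2.3 + 2.8 = 12.2 kJ/mol.

12.2 kJ/mol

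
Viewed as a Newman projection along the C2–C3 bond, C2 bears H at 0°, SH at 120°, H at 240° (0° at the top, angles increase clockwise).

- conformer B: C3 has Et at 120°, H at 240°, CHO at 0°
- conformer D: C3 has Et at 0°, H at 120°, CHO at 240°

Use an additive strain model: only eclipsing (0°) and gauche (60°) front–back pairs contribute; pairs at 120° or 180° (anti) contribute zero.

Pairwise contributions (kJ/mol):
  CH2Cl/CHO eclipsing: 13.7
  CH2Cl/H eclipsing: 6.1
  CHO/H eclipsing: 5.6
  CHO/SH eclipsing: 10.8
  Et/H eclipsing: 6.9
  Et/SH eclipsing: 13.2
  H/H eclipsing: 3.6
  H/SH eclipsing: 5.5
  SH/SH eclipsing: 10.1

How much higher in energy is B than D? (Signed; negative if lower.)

B (eclipsed): H(0°)/CHO(0°) eclipsed 5.6; SH(120°)/Et(120°) eclipsed 13.2; H(240°)/H(240°) eclipsed 3.6 → 22.4 kJ/mol.
D (eclipsed): H(0°)/Et(0°) eclipsed 6.9; SH(120°)/H(120°) eclipsed 5.5; H(240°)/CHO(240°) eclipsed 5.6 → 18.0 kJ/mol.
E(B) − E(D) = 22.4 − 18.0 = +4.4 kJ/mol.

+4.4 kJ/mol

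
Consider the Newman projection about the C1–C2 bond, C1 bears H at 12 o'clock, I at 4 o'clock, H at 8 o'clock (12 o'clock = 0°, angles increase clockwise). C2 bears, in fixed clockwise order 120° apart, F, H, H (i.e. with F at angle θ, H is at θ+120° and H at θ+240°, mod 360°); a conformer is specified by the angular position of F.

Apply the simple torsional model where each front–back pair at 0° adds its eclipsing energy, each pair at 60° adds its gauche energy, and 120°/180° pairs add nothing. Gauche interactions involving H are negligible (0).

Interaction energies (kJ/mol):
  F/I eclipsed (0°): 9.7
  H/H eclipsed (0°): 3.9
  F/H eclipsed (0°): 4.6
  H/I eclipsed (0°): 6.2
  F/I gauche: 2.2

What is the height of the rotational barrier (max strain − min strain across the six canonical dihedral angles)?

F at 0° is eclipsed. H at 0° is eclipsed with F at 0° (4.6); I at 120° is eclipsed with H at 120° (6.2); H at 240° is eclipsed with H at 240° (3.9). Total 14.7 kJ/mol.
F at 60° is staggered. I at 120° is gauche with F at 60° (2.2). Total 2.2 kJ/mol.
F at 120° is eclipsed. H at 0° is eclipsed with H at 0° (3.9); I at 120° is eclipsed with F at 120° (9.7); H at 240° is eclipsed with H at 240° (3.9). Total 17.5 kJ/mol.
F at 180° is staggered. I at 120° is gauche with F at 180° (2.2). Total 2.2 kJ/mol.
F at 240° is eclipsed. H at 0° is eclipsed with H at 0° (3.9); I at 120° is eclipsed with H at 120° (6.2); H at 240° is eclipsed with F at 240° (4.6). Total 14.7 kJ/mol.
F at 300° (staggered): no non-H gauche contacts → 0.0 kJ/mol.
Max at 120° (17.5 kJ/mol), min at 300° (0.0 kJ/mol); barrier = 17.5 kJ/mol.

17.5 kJ/mol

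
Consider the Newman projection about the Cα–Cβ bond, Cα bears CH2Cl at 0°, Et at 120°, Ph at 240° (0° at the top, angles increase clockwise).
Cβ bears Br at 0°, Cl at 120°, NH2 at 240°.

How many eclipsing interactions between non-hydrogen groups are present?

Non-H eclipsing pairs: CH2Cl(0°)/Br(0°); Et(120°)/Cl(120°); Ph(240°)/NH2(240°) — 3 interactions.

3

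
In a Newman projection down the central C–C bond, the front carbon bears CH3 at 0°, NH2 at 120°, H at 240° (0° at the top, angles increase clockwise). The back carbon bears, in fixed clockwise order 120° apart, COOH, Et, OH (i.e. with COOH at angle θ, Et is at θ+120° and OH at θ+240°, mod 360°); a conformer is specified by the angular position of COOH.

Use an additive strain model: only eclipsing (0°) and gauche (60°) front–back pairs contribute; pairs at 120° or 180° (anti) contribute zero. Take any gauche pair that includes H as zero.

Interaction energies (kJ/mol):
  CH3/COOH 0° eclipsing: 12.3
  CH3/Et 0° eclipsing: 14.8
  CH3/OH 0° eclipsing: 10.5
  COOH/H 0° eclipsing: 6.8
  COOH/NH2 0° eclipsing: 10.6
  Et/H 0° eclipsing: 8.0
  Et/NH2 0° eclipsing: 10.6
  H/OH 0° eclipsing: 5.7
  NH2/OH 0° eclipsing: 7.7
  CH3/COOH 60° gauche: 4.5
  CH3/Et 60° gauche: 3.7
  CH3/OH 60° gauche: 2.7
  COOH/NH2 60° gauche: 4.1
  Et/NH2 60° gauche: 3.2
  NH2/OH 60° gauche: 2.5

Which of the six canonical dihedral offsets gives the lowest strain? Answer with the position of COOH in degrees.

180°

COOH at 0° (eclipsed): CH3–COOH eclipsed, NH2–Et eclipsed, H–OH eclipsed; 12.3 + 10.6 + 5.7 = 28.6 kJ/mol.
COOH at 60° (staggered): CH3–COOH gauche, CH3–OH gauche, NH2–COOH gauche, NH2–Et gauche; 4.5 + 2.7 + 4.1 + 3.2 = 14.5 kJ/mol.
COOH at 120° (eclipsed): CH3–OH eclipsed, NH2–COOH eclipsed, H–Et eclipsed; 10.5 + 10.6 + 8.0 = 29.1 kJ/mol.
COOH at 180° (staggered): CH3–Et gauche, CH3–OH gauche, NH2–COOH gauche, NH2–OH gauche; 3.7 + 2.7 + 4.1 + 2.5 = 13.0 kJ/mol.
COOH at 240° (eclipsed): CH3–Et eclipsed, NH2–OH eclipsed, H–COOH eclipsed; 14.8 + 7.7 + 6.8 = 29.3 kJ/mol.
COOH at 300° (staggered): CH3–COOH gauche, CH3–Et gauche, NH2–Et gauche, NH2–OH gauche; 4.5 + 3.7 + 3.2 + 2.5 = 13.9 kJ/mol.
The minimum (13.0 kJ/mol) occurs with COOH at 180°.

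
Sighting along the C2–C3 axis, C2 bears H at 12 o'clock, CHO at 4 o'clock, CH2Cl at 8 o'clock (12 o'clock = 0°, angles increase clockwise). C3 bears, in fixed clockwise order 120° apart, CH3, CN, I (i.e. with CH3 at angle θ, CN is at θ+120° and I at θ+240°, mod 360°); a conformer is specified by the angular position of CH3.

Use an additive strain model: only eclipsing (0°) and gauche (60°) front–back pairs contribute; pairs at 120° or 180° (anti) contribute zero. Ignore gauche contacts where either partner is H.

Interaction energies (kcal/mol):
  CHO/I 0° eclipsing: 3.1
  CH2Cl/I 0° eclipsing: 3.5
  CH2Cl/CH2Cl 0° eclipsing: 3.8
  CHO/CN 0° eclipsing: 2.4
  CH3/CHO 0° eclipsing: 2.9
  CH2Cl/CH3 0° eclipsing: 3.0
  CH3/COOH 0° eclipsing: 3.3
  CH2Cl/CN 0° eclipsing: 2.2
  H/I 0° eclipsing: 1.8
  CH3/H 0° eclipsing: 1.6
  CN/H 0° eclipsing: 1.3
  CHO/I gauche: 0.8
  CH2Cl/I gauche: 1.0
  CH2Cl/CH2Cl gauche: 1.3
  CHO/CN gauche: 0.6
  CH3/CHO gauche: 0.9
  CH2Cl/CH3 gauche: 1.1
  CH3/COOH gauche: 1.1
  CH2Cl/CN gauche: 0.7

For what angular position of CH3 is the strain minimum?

CH3 at 0° is eclipsed. H at 0° is eclipsed with CH3 at 0° (1.6); CHO at 120° is eclipsed with CN at 120° (2.4); CH2Cl at 240° is eclipsed with I at 240° (3.5). Total 7.5 kcal/mol.
CH3 at 60° is staggered. CHO at 120° is gauche with CH3 at 60° (0.9); CHO at 120° is gauche with CN at 180° (0.6); CH2Cl at 240° is gauche with CN at 180° (0.7); CH2Cl at 240° is gauche with I at 300° (1.0). Total 3.2 kcal/mol.
CH3 at 120° is eclipsed. H at 0° is eclipsed with I at 0° (1.8); CHO at 120° is eclipsed with CH3 at 120° (2.9); CH2Cl at 240° is eclipsed with CN at 240° (2.2). Total 6.9 kcal/mol.
CH3 at 180° is staggered. CHO at 120° is gauche with CH3 at 180° (0.9); CHO at 120° is gauche with I at 60° (0.8); CH2Cl at 240° is gauche with CH3 at 180° (1.1); CH2Cl at 240° is gauche with CN at 300° (0.7). Total 3.5 kcal/mol.
CH3 at 240° is eclipsed. H at 0° is eclipsed with CN at 0° (1.3); CHO at 120° is eclipsed with I at 120° (3.1); CH2Cl at 240° is eclipsed with CH3 at 240° (3.0). Total 7.4 kcal/mol.
CH3 at 300° is staggered. CHO at 120° is gauche with CN at 60° (0.6); CHO at 120° is gauche with I at 180° (0.8); CH2Cl at 240° is gauche with CH3 at 300° (1.1); CH2Cl at 240° is gauche with I at 180° (1.0). Total 3.5 kcal/mol.
The minimum (3.2 kcal/mol) occurs with CH3 at 60°.

60°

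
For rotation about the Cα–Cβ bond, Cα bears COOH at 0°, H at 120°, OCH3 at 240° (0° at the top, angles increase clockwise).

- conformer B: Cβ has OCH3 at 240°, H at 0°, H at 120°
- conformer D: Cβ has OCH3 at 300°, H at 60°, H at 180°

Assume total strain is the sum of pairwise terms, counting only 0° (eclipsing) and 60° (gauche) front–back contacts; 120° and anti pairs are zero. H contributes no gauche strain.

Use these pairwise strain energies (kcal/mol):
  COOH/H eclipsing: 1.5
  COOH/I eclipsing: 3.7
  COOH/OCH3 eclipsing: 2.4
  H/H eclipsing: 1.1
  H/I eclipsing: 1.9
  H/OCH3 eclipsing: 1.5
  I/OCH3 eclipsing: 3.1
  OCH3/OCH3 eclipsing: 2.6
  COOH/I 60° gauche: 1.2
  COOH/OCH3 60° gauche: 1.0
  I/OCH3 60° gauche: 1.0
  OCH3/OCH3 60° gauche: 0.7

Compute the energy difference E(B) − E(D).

B (eclipsed): COOH(0°)/H(0°) eclipsed 1.5; H(120°)/H(120°) eclipsed 1.1; OCH3(240°)/OCH3(240°) eclipsed 2.6 → 5.2 kcal/mol.
D (staggered): COOH(0°)/OCH3(300°) gauche 1.0; OCH3(240°)/OCH3(300°) gauche 0.7 → 1.7 kcal/mol.
E(B) − E(D) = 5.2 − 1.7 = +3.5 kcal/mol.

+3.5 kcal/mol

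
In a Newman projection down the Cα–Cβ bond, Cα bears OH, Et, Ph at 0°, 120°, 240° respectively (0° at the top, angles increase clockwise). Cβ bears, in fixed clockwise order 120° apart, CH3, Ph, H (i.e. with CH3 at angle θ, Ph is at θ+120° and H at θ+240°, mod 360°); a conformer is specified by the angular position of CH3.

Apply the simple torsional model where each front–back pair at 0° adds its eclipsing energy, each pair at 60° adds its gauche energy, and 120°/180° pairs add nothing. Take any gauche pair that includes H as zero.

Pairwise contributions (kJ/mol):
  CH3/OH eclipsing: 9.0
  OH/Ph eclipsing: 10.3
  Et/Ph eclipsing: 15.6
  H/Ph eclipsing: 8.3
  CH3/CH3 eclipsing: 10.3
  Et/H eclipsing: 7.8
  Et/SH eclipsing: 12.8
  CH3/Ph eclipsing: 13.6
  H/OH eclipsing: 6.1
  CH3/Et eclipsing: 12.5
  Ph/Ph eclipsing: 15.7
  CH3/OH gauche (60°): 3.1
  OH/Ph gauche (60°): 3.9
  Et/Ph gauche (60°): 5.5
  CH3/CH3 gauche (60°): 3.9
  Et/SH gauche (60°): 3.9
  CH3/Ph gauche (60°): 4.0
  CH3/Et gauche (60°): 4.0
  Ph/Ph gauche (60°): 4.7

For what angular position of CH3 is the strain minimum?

300°

CH3 at 0° (eclipsed): OH(0°)/CH3(0°) eclipsed 9.0; Et(120°)/Ph(120°) eclipsed 15.6; Ph(240°)/H(240°) eclipsed 8.3 → 32.9 kJ/mol.
CH3 at 60° (staggered): OH(0°)/CH3(60°) gauche 3.1; Et(120°)/CH3(60°) gauche 4.0; Et(120°)/Ph(180°) gauche 5.5; Ph(240°)/Ph(180°) gauche 4.7 → 17.3 kJ/mol.
CH3 at 120° (eclipsed): OH(0°)/H(0°) eclipsed 6.1; Et(120°)/CH3(120°) eclipsed 12.5; Ph(240°)/Ph(240°) eclipsed 15.7 → 34.3 kJ/mol.
CH3 at 180° (staggered): OH(0°)/Ph(300°) gauche 3.9; Et(120°)/CH3(180°) gauche 4.0; Ph(240°)/CH3(180°) gauche 4.0; Ph(240°)/Ph(300°) gauche 4.7 → 16.6 kJ/mol.
CH3 at 240° (eclipsed): OH(0°)/Ph(0°) eclipsed 10.3; Et(120°)/H(120°) eclipsed 7.8; Ph(240°)/CH3(240°) eclipsed 13.6 → 31.7 kJ/mol.
CH3 at 300° (staggered): OH(0°)/CH3(300°) gauche 3.1; OH(0°)/Ph(60°) gauche 3.9; Et(120°)/Ph(60°) gauche 5.5; Ph(240°)/CH3(300°) gauche 4.0 → 16.5 kJ/mol.
The minimum (16.5 kJ/mol) occurs with CH3 at 300°.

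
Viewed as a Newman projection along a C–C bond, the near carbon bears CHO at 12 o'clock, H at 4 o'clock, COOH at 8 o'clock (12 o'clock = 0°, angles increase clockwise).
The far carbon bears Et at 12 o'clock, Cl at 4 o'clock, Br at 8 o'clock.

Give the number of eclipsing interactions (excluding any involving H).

Non-H eclipsing pairs: CHO(0°)/Et(0°); COOH(240°)/Br(240°) — 2 interactions.

2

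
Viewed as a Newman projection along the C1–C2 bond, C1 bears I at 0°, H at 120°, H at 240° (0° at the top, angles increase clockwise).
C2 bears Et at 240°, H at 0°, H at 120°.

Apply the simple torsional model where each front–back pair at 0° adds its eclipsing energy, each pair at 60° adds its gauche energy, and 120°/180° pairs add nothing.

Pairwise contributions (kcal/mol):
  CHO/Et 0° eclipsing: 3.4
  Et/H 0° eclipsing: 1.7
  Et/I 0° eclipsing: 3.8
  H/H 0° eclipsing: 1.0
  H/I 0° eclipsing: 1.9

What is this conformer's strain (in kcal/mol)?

This conformer (eclipsed): I–H eclipsed, H–H eclipsed, H–Et eclipsed; 1.9 + 1.0 + 1.7 = 4.6 kcal/mol.

4.6 kcal/mol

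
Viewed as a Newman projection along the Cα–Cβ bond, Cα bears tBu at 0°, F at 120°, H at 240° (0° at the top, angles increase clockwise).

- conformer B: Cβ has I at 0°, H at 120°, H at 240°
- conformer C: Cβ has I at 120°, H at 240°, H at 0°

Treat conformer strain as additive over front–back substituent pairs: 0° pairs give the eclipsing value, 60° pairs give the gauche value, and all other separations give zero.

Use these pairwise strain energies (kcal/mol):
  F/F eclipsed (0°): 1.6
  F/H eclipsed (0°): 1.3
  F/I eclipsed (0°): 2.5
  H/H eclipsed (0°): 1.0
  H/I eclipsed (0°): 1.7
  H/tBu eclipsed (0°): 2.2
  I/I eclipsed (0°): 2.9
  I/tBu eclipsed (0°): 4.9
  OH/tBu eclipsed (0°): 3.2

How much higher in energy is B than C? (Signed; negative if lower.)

B (eclipsed): tBu–I eclipsed, F–H eclipsed, H–H eclipsed; 4.9 + 1.3 + 1.0 = 7.2 kcal/mol.
C (eclipsed): tBu–H eclipsed, F–I eclipsed, H–H eclipsed; 2.2 + 2.5 + 1.0 = 5.7 kcal/mol.
E(B) − E(C) = 7.2 − 5.7 = +1.5 kcal/mol.

+1.5 kcal/mol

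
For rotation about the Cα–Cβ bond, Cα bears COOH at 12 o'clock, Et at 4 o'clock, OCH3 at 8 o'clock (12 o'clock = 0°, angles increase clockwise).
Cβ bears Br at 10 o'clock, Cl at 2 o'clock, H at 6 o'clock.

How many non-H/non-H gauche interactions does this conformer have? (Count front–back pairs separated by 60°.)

4

Non-H gauche pairs: COOH(0°)/Br(300°); COOH(0°)/Cl(60°); Et(120°)/Cl(60°); OCH3(240°)/Br(300°) — 4 interactions.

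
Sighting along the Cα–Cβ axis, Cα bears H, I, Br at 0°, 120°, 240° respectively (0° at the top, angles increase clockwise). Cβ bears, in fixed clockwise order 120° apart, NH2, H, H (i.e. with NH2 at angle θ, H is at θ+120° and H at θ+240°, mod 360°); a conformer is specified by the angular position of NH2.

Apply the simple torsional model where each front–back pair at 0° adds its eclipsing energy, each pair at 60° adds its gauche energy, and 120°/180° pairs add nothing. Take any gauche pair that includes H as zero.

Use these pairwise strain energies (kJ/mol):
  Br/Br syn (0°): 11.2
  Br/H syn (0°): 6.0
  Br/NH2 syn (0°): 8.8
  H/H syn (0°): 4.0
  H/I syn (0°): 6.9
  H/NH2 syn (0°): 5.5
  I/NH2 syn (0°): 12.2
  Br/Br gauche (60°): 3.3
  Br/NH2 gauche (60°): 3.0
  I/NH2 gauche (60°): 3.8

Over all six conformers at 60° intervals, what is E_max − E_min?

NH2 at 0° (eclipsed): H(0°)/NH2(0°) eclipsed 5.5; I(120°)/H(120°) eclipsed 6.9; Br(240°)/H(240°) eclipsed 6.0 → 18.4 kJ/mol.
NH2 at 60° (staggered): I(120°)/NH2(60°) gauche 3.8 → 3.8 kJ/mol.
NH2 at 120° (eclipsed): H(0°)/H(0°) eclipsed 4.0; I(120°)/NH2(120°) eclipsed 12.2; Br(240°)/H(240°) eclipsed 6.0 → 22.2 kJ/mol.
NH2 at 180° (staggered): I(120°)/NH2(180°) gauche 3.8; Br(240°)/NH2(180°) gauche 3.0 → 6.8 kJ/mol.
NH2 at 240° (eclipsed): H(0°)/H(0°) eclipsed 4.0; I(120°)/H(120°) eclipsed 6.9; Br(240°)/NH2(240°) eclipsed 8.8 → 19.7 kJ/mol.
NH2 at 300° (staggered): Br(240°)/NH2(300°) gauche 3.0 → 3.0 kJ/mol.
Max at 120° (22.2 kJ/mol), min at 300° (3.0 kJ/mol); barrier = 19.2 kJ/mol.

19.2 kJ/mol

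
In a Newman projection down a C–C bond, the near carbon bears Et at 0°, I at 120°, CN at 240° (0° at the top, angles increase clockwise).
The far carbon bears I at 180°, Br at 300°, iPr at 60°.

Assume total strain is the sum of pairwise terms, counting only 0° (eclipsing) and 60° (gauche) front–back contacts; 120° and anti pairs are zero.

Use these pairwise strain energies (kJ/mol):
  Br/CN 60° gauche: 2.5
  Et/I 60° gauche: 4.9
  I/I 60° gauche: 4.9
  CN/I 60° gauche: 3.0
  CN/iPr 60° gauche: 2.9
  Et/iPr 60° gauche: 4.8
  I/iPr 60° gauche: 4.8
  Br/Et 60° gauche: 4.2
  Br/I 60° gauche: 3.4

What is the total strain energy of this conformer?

This conformer (staggered): Et(0°)/Br(300°) gauche 4.2; Et(0°)/iPr(60°) gauche 4.8; I(120°)/I(180°) gauche 4.9; I(120°)/iPr(60°) gauche 4.8; CN(240°)/I(180°) gauche 3.0; CN(240°)/Br(300°) gauche 2.5 → 24.2 kJ/mol.

24.2 kJ/mol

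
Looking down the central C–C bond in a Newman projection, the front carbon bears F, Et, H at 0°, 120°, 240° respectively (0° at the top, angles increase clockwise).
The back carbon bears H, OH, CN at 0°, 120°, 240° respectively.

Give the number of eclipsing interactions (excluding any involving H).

1

Non-H eclipsing pairs: Et(120°)/OH(120°) — 1 interaction.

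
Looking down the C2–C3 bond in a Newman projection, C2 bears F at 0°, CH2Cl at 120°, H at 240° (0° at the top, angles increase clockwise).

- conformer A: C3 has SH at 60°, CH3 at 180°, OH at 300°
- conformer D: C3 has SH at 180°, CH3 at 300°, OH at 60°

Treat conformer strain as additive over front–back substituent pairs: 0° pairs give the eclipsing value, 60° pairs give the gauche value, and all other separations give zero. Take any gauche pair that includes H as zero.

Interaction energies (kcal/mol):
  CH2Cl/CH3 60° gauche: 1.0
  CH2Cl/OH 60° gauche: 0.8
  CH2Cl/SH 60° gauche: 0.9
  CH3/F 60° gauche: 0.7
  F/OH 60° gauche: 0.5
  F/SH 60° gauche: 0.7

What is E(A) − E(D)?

A (staggered): F–SH gauche, F–OH gauche, CH2Cl–SH gauche, CH2Cl–CH3 gauche; 0.7 + 0.5 + 0.9 + 1.0 = 3.1 kcal/mol.
D (staggered): F–CH3 gauche, F–OH gauche, CH2Cl–SH gauche, CH2Cl–OH gauche; 0.7 + 0.5 + 0.9 + 0.8 = 2.9 kcal/mol.
E(A) − E(D) = 3.1 − 2.9 = +0.2 kcal/mol.

+0.2 kcal/mol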